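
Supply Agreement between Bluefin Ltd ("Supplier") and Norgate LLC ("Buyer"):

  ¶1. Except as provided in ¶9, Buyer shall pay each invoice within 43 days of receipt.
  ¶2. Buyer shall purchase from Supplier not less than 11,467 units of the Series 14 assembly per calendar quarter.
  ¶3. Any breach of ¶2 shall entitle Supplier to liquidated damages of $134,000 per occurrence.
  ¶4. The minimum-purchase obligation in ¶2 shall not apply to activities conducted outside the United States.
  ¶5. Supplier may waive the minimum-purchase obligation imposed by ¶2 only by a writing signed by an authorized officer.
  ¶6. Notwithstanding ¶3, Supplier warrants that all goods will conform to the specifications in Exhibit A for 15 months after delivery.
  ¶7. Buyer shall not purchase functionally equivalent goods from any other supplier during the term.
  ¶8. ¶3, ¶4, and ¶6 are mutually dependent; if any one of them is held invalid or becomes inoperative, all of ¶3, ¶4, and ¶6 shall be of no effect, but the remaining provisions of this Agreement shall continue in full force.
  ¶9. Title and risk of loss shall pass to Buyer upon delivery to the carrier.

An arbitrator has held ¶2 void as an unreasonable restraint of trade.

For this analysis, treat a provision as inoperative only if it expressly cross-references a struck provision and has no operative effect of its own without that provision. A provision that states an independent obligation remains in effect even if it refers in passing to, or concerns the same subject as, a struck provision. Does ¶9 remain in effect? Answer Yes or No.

Yes

¶2 is struck. ¶3 operates only by reference to ¶2, so it falls with ¶2. ¶4 has no operative effect of its own apart from ¶2 and is therefore inoperative. ¶5 has no operative effect of its own apart from ¶2 and is therefore inoperative. ¶8 declares ¶3, ¶4, and ¶6 mutually dependent; since one of them has fallen, all of them are of no effect. That brings down ¶6 as well. The remainder continues in force under ¶8. That leaves ¶1, ¶7, ¶8, and ¶9 in effect. ¶9 is among the surviving provisions, so the answer is yes.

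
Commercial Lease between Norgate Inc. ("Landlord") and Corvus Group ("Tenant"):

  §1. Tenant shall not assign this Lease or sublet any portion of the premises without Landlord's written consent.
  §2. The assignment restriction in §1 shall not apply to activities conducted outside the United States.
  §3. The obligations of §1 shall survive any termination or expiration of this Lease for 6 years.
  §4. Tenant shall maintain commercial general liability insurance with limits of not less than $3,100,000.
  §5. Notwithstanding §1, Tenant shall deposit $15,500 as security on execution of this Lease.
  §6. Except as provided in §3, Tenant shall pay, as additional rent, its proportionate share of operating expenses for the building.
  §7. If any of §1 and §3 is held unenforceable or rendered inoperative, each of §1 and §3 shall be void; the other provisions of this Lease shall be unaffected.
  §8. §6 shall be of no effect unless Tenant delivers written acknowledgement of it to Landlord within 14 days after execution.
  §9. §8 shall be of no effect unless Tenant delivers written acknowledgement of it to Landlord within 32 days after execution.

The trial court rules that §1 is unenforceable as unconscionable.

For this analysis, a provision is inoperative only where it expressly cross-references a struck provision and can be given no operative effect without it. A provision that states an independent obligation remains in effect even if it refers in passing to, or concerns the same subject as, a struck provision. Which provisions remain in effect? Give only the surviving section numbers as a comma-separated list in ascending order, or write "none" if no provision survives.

4, 5, 6, 7, 8, 9

§1 is struck. §2 does nothing except set the carve-out from the assignment restriction by reference to §1; with §1 gone it has no independent effect and is inoperative. The only function of §3 is the survival period for §1, so it cannot stand once §1 is removed. Although §5 refers to §1, its operative terms do not depend on §1, so it remains in effect. Although §6 refers to §3, its operative terms do not depend on §3, so it remains in effect. §7 declares §1 and §3 mutually dependent; since one of them has fallen, all of them are of no effect. The remainder continues in force under §7. §4, §5, §6, §7, §8, and §9 remain in effect.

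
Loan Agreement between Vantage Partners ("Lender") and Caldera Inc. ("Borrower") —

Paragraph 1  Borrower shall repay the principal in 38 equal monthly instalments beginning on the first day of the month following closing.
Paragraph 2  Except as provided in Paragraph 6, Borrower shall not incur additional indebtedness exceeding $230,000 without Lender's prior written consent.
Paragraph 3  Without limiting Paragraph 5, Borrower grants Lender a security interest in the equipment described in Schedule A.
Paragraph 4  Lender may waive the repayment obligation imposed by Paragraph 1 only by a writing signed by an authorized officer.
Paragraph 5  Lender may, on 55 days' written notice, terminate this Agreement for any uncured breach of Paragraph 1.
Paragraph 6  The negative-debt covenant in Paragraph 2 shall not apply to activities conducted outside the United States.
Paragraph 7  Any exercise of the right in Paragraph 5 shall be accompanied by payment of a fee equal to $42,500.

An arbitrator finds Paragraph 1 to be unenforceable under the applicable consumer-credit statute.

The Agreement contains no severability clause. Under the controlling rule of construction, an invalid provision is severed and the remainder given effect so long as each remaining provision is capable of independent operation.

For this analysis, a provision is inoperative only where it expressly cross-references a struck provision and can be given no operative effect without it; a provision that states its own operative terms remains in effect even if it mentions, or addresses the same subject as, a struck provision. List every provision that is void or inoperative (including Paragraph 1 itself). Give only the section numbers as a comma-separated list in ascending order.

Paragraph 1 is struck. Paragraph 4 has no operative effect of its own apart from Paragraph 1 and is therefore inoperative. Paragraph 5 has no operative effect of its own apart from Paragraph 1 and is therefore inoperative. Paragraph 7 merely fixes the exercise fee for Paragraph 5; with Paragraph 5 gone it has nothing to operate on and falls away. Paragraph 3 mentions Paragraph 5 but its own obligation stands independently of Paragraph 5, so Paragraph 3 is not affected. With no severability clause, the stated default rule severs what cannot stand and enforces each remaining provision that can operate on its own. The provisions still in force are Paragraph 2, Paragraph 3, and Paragraph 6.

1, 4, 5, 7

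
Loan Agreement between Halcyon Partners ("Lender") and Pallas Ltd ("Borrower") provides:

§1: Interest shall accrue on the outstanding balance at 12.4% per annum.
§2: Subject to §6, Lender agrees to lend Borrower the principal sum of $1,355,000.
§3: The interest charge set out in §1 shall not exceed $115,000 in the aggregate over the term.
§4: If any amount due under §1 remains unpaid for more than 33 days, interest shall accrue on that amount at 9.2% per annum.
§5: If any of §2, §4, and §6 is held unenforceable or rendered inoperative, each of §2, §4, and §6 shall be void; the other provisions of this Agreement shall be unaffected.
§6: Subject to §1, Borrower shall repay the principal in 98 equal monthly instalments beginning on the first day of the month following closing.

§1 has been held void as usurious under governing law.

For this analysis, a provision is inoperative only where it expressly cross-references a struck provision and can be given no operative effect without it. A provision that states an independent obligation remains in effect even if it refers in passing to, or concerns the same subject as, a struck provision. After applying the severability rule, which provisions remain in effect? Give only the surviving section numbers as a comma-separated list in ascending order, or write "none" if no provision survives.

§1 is struck. The whole of §3 is the aggregate cap on the interest charge, defined by reference to §1, so §3 cannot stand once §1 is removed. The whole of §4 is the default interest on the interest charge, defined by reference to §1, so §4 cannot stand once §1 is removed. §5 declares §2, §4, and §6 mutually dependent; since one of them has fallen, all of them are of no effect. That brings down §2 and §6 as well. The remainder continues in force under §5. Only §5 remains in effect.

5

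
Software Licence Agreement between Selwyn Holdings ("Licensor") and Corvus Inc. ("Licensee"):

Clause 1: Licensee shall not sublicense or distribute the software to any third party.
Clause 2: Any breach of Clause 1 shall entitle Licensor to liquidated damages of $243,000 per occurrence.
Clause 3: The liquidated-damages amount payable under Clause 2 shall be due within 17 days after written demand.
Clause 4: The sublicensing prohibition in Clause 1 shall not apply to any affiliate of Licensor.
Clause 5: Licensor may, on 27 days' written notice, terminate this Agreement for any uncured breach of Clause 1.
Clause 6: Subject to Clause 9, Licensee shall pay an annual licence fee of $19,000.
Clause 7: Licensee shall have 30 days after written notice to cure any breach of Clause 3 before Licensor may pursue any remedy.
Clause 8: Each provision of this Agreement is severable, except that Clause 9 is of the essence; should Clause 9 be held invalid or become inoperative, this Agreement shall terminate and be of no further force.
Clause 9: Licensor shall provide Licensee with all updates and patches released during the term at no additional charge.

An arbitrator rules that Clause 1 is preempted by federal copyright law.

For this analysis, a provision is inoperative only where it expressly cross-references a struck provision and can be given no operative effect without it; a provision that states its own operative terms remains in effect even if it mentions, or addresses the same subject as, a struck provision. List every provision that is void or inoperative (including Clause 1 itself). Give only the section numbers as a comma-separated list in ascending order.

Clause 1 is struck. The whole of Clause 2 is the liquidated-damages amount, defined by reference to Clause 1, so Clause 2 cannot stand once Clause 1 is removed. Clause 4 operates only by reference to Clause 1, so it falls with Clause 1. Clause 5 has no operative effect of its own apart from Clause 1 and is therefore inoperative. Clause 3 has no operative effect of its own apart from Clause 2 and is therefore inoperative. Clause 7 merely fixes the cure period for breach of Clause 3; with Clause 3 gone it has nothing to operate on and falls away. Clause 8 makes Clause 9 an essential term, but Clause 9 is unaffected, so the severability proviso in Clause 8 preserves the remaining provisions. Clause 6, Clause 8, and Clause 9 remain in effect.

1, 2, 3, 4, 5, 7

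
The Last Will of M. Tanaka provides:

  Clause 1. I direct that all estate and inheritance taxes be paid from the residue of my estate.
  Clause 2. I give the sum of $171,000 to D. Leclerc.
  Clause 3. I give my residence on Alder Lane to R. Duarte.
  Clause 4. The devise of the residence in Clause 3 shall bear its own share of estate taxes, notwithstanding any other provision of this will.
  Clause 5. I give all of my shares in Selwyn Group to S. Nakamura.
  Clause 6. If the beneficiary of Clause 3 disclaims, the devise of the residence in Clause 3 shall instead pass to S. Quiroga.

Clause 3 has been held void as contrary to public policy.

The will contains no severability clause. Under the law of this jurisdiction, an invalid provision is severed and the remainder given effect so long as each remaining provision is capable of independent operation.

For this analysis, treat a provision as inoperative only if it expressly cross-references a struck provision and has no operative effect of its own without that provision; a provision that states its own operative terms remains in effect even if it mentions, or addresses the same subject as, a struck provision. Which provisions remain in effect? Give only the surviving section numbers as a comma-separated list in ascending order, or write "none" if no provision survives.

1, 2, 5

Clause 3 is struck. Clause 4 merely fixes the tax charge on Clause 3; with Clause 3 gone it has nothing to operate on and falls away. Clause 6 operates only by reference to Clause 3, so it falls with Clause 3. With no severability clause, the stated default rule severs what cannot stand and enforces each remaining provision that can operate on its own. Clause 1, Clause 2, and Clause 5 remain in effect.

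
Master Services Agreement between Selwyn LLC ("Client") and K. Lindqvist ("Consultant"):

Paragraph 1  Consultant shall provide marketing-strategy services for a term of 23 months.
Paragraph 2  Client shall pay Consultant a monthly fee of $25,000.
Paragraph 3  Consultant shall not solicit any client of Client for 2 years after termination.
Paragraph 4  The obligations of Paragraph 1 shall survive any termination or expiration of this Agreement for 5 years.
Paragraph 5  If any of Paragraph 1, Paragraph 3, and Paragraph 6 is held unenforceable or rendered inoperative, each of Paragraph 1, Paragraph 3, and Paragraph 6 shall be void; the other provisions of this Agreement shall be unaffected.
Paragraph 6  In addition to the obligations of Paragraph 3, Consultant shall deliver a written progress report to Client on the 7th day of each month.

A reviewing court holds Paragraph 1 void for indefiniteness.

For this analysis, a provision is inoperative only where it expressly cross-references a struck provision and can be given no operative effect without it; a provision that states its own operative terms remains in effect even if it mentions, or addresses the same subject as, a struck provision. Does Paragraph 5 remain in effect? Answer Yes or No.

Paragraph 1 is struck. Paragraph 4 merely fixes the survival period for Paragraph 1; with Paragraph 1 gone it has nothing to operate on and falls away. Paragraph 5 declares Paragraph 1, Paragraph 3, and Paragraph 6 mutually dependent; since one of them has fallen, all of them are of no effect. That brings down Paragraph 3 and Paragraph 6 as well. The remainder continues in force under Paragraph 5. Paragraph 2 and Paragraph 5 remain in effect. Paragraph 5 is among the surviving provisions, so the answer is yes.

Yes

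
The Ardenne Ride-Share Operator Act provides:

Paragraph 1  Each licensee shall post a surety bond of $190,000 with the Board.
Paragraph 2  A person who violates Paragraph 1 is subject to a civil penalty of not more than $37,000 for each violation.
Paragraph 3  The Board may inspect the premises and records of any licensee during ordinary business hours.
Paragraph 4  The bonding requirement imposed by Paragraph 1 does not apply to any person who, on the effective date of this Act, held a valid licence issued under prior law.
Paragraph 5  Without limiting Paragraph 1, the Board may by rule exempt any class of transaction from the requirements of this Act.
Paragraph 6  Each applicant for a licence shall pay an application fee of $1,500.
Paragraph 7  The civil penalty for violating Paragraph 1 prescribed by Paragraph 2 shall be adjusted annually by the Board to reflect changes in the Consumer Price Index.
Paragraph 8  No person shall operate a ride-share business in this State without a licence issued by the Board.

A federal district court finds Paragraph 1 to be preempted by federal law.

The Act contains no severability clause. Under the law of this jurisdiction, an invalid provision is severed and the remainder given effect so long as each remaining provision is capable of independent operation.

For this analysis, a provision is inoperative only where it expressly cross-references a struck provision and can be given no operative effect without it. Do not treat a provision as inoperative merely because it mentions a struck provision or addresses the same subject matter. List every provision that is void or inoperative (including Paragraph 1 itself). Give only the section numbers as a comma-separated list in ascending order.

1, 2, 4, 7

Paragraph 1 is struck. Paragraph 2 has no operative effect of its own apart from Paragraph 1 and is therefore inoperative. Paragraph 4 operates only by reference to Paragraph 1, so it falls with Paragraph 1. Paragraph 7 operates only by reference to Paragraph 2, so it falls with Paragraph 2. Although Paragraph 5 refers to Paragraph 1, its operative terms do not depend on Paragraph 1, so it remains in effect. Under the stated default rule, only provisions that cannot operate independently fall away; the rest are enforced. The provisions still in force are Paragraph 3, Paragraph 5, Paragraph 6, and Paragraph 8.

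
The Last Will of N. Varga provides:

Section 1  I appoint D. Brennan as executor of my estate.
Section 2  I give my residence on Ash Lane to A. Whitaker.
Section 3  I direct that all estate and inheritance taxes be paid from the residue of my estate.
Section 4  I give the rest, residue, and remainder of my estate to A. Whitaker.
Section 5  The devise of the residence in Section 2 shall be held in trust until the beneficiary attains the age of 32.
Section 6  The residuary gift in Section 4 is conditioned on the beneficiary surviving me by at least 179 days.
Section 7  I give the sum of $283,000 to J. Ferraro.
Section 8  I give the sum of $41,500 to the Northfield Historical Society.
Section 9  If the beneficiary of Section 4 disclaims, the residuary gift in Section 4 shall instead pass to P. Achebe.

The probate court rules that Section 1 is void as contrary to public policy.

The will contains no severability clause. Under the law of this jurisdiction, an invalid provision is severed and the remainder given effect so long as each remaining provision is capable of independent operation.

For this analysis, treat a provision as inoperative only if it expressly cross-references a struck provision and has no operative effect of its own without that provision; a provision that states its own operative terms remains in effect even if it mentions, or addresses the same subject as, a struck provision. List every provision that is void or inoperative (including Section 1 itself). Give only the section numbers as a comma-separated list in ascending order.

1

Section 1 is struck. No other provision's operative terms depend on Section 1. Under the stated default rule, only provisions that cannot operate independently fall away; the rest are enforced. Section 2, Section 3, Section 4, Section 5, Section 6, Section 7, Section 8, and Section 9 remain in effect.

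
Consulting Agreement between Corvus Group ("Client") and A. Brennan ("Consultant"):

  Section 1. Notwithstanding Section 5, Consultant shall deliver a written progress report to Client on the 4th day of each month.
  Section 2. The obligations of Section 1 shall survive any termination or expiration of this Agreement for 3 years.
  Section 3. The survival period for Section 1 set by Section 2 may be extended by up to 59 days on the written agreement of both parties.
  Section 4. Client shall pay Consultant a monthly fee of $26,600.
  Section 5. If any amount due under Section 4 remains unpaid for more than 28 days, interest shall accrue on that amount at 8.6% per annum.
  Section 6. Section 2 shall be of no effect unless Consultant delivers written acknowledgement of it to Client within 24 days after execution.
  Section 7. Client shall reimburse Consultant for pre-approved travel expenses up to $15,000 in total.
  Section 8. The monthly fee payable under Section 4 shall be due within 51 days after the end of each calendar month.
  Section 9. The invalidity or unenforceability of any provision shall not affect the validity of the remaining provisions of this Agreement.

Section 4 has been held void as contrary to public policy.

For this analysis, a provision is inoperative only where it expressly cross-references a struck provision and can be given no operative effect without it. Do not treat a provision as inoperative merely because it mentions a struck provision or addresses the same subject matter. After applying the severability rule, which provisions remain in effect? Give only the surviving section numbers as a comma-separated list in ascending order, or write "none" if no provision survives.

Section 4 is struck. Section 5 has no operative effect of its own apart from Section 4 and is therefore inoperative. The whole of Section 8 is the payment deadline for the monthly fee, defined by reference to Section 4, so Section 8 cannot stand once Section 4 is removed. Although Section 1 refers to Section 5, its operative terms do not depend on Section 5, so it remains in effect. Under the severability clause in Section 9, the remaining provisions continue in force. The provisions still in force are Section 1, Section 2, Section 3, Section 6, Section 7, and Section 9.

1, 2, 3, 6, 7, 9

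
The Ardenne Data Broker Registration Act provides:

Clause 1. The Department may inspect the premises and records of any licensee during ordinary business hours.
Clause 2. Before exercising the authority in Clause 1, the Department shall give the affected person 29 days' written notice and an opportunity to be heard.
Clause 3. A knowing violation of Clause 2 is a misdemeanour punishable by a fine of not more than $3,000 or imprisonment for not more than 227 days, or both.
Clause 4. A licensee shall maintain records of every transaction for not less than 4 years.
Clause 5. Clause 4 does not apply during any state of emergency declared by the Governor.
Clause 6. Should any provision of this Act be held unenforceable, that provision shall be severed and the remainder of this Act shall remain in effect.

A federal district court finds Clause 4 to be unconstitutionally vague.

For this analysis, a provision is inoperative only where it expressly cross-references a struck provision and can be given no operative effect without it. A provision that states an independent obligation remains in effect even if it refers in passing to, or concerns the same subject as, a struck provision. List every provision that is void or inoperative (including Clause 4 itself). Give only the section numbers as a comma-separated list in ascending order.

Clause 4 is struck. The only function of Clause 5 is the emergency suspension of Clause 4, so it cannot stand once Clause 4 is removed. Clause 6 is a severability clause and preserves every provision that can still be given independent effect. Clause 1, Clause 2, Clause 3, and Clause 6 remain in effect.

4, 5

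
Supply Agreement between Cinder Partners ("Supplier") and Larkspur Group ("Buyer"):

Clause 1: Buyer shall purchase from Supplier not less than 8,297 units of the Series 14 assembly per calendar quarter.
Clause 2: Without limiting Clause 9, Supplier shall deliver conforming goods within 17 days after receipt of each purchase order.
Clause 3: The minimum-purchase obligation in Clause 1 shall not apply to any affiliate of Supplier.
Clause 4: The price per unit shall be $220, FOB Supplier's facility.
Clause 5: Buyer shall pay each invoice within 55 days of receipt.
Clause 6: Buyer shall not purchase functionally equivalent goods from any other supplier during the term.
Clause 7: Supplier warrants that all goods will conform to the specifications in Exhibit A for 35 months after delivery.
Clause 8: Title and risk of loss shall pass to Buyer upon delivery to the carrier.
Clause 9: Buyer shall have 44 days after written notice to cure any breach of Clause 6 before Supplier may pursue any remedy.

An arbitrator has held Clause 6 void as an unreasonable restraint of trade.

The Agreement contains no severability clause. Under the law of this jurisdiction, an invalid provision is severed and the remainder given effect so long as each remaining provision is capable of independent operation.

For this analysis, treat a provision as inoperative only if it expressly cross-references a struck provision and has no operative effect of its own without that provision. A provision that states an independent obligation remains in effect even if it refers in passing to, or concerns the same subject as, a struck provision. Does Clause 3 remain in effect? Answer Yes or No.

Yes

Clause 6 is struck. Clause 9 has no operative effect of its own apart from Clause 6 and is therefore inoperative. Clause 2 mentions Clause 9 but its own obligation stands independently of Clause 9, so Clause 2 is not affected. Under the stated default rule, only provisions that cannot operate independently fall away; the rest are enforced. Clause 1, Clause 2, Clause 3, Clause 4, Clause 5, Clause 7, and Clause 8 remain in effect. Clause 3 is among the surviving provisions, so the answer is yes.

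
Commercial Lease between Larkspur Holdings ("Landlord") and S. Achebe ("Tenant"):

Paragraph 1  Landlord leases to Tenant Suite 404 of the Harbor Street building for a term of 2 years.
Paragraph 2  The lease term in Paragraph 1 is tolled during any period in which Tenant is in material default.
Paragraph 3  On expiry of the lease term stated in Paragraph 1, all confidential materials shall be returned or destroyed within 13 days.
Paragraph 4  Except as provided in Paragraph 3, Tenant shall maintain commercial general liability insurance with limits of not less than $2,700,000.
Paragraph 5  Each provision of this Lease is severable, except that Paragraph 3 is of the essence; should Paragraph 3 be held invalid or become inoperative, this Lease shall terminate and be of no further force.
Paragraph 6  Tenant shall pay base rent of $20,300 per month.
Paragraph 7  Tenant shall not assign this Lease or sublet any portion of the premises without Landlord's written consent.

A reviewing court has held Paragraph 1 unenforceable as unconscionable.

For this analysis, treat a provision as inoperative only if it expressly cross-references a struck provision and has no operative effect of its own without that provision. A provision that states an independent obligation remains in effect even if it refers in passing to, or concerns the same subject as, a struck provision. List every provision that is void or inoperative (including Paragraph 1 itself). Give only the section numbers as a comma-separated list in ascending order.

1, 2, 3, 4, 5, 6, 7

Paragraph 1 is struck. Paragraph 2 does nothing except set the tolling of the lease term by reference to Paragraph 1; with Paragraph 1 gone it has no independent effect and is inoperative. Paragraph 3 has no operative effect of its own apart from Paragraph 1 and is therefore inoperative. Paragraph 5 makes Paragraph 3 an essential term, and Paragraph 3 has been rendered inoperative by the cascade; under Paragraph 5, the entire Lease is therefore void. No provision of the Lease survives.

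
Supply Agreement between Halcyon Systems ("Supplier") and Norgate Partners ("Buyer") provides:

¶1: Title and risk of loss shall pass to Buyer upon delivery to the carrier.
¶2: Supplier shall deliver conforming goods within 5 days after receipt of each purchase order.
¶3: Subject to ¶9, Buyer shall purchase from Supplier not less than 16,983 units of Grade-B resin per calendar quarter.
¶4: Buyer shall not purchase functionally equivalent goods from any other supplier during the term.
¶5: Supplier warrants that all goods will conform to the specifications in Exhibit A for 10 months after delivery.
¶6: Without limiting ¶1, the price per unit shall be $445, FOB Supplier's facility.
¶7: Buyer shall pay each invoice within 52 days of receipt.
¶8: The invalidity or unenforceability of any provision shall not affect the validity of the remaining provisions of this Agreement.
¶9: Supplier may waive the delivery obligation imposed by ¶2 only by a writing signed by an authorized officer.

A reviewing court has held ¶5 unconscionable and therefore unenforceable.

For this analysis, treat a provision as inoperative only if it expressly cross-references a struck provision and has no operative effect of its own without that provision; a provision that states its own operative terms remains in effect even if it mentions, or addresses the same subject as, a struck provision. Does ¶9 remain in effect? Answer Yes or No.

Yes

¶5 is struck. No other provision's operative terms depend on ¶5. ¶8 is a severability clause and preserves every provision that can still be given independent effect. ¶1, ¶2, ¶3, ¶4, ¶6, ¶7, ¶8, and ¶9 remain in effect. ¶9 is among the surviving provisions, so the answer is yes.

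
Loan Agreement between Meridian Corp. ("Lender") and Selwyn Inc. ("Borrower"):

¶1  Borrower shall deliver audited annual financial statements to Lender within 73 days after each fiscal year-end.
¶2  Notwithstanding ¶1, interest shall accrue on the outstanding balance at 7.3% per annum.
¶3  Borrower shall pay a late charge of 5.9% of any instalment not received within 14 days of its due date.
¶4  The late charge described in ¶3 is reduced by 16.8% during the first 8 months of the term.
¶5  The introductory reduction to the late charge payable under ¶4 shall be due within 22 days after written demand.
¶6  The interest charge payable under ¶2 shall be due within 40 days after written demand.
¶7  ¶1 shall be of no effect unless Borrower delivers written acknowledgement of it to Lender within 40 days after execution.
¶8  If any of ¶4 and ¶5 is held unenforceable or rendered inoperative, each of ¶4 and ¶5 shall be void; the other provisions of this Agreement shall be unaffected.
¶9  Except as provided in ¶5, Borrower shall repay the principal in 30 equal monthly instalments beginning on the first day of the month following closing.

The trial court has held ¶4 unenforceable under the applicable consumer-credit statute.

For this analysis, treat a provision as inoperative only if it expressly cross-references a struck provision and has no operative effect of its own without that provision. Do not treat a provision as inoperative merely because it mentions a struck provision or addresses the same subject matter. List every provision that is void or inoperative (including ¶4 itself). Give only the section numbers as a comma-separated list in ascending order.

4, 5

¶4 is struck. The whole of ¶5 is the payment deadline for the introductory reduction to the late charge, defined by reference to ¶4, so ¶5 cannot stand once ¶4 is removed. ¶9 mentions ¶5 but its own obligation stands independently of ¶5, so ¶9 is not affected. ¶8 declares ¶4 and ¶5 mutually dependent; since one of them has fallen, all of them are of no effect. The remainder continues in force under ¶8. The provisions still in force are ¶1, ¶2, ¶3, ¶6, ¶7, ¶8, and ¶9.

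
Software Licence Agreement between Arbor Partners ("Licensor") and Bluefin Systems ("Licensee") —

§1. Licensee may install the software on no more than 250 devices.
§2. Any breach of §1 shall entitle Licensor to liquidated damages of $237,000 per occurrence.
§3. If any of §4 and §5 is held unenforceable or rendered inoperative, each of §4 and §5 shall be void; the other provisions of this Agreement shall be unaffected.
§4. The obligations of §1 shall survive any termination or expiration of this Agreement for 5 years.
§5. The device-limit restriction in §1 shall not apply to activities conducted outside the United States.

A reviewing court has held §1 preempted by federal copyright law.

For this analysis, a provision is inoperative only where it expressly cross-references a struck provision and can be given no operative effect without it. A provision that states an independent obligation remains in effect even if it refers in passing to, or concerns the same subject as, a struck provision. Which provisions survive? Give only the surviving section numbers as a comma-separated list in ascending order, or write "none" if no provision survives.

§1 is struck. §2 has no operative effect of its own apart from §1 and is therefore inoperative. The only function of §4 is the survival period for §1, so it cannot stand once §1 is removed. The whole of §5 is the carve-out from the device-limit restriction, defined by reference to §1, so §5 cannot stand once §1 is removed. §3 declares §4 and §5 mutually dependent; since one of them has fallen, all of them are of no effect. The remainder continues in force under §3. Only §3 remains in effect.

3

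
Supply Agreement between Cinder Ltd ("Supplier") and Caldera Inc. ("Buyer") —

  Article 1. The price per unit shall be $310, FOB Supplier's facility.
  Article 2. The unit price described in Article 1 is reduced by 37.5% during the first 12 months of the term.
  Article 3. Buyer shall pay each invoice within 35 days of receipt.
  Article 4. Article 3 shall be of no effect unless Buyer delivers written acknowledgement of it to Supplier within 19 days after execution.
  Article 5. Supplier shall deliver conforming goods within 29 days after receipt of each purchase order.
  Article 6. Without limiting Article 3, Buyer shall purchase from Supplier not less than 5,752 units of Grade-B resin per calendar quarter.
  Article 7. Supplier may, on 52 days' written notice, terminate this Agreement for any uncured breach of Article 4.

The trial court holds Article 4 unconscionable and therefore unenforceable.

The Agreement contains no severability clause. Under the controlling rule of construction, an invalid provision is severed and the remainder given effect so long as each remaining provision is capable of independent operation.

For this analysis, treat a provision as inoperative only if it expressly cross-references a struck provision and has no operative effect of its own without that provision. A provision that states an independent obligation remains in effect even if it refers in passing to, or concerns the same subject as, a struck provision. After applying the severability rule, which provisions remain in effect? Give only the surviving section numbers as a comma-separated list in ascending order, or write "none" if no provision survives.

1, 2, 3, 5, 6

Article 4 is struck. The only function of Article 7 is the termination right for breach of Article 4, so it cannot stand once Article 4 is removed. Under the stated default rule, only provisions that cannot operate independently fall away; the rest are enforced. Article 1, Article 2, Article 3, Article 5, and Article 6 remain in effect.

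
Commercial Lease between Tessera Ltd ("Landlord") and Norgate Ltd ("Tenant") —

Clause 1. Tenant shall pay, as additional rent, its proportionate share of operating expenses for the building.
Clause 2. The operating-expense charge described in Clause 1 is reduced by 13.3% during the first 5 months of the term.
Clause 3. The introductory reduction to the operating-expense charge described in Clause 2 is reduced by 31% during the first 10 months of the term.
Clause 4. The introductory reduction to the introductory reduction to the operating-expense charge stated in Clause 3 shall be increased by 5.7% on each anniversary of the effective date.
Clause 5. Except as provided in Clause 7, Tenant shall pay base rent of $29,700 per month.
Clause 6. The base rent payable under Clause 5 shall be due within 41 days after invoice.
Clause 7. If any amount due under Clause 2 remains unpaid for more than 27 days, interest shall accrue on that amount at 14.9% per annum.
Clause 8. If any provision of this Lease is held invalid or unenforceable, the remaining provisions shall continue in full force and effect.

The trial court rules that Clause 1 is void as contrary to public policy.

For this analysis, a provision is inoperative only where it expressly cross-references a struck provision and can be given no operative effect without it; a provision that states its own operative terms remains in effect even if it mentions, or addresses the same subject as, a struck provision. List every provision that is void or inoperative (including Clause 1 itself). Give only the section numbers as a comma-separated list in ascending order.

1, 2, 3, 4, 7

Clause 1 is struck. Clause 2 operates only by reference to Clause 1, so it falls with Clause 1. Clause 3 does nothing except set the introductory reduction to the introductory reduction to the operating-expense charge by reference to Clause 2; with Clause 2 gone it has no independent effect and is inoperative. Clause 7 has no operative effect of its own apart from Clause 2 and is therefore inoperative. Clause 4 operates only by reference to Clause 3, so it falls with Clause 3. Clause 5 mentions Clause 7 but its own obligation stands independently of Clause 7, so Clause 5 is not affected. Clause 8 is a severability clause and preserves every provision that can still be given independent effect. That leaves Clause 5, Clause 6, and Clause 8 in effect.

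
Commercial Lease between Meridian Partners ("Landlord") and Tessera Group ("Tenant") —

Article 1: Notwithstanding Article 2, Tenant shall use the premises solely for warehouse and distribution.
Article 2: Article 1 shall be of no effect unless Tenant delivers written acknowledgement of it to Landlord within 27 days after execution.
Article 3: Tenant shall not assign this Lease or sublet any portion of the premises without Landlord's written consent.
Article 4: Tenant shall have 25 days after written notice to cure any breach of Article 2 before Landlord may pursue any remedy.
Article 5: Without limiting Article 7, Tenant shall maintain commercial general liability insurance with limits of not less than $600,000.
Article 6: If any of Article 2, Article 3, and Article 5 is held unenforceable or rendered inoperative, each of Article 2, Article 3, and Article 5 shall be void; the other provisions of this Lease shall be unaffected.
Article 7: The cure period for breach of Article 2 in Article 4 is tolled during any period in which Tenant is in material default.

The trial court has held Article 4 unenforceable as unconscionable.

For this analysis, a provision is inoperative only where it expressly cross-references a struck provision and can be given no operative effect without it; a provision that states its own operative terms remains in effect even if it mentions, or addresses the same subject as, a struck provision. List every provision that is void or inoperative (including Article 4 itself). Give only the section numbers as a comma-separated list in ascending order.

Article 4 is struck. Article 7 does nothing except set the tolling of the cure period for breach of Article 2 by reference to Article 4; with Article 4 gone it has no independent effect and is inoperative. Although Article 5 refers to Article 7, its operative terms do not depend on Article 7, so it remains in effect. Article 6 ties Article 2, Article 3, and Article 5 together, but none of those is affected here; the remaining provisions continue in force under Article 6. That leaves Article 1, Article 2, Article 3, Article 5, and Article 6 in effect.

4, 7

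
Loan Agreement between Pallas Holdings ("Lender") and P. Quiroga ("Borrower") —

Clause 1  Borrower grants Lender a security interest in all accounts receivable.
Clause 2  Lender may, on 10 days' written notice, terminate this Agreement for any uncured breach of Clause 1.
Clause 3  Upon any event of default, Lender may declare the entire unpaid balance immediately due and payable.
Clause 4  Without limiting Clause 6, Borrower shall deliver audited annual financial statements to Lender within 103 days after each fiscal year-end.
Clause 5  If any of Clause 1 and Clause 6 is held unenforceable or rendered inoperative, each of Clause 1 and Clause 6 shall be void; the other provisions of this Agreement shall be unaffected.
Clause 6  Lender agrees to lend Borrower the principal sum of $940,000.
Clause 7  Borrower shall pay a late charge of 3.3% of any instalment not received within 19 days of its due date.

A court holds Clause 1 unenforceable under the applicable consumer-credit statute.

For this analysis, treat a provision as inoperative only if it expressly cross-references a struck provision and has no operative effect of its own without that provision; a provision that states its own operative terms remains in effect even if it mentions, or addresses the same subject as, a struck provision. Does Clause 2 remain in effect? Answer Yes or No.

Clause 1 is struck. Clause 2 has no operative effect of its own apart from Clause 1 and is therefore inoperative. Clause 4 mentions Clause 6 but its own obligation stands independently of Clause 6, so Clause 4 is not affected. Clause 5 declares Clause 1 and Clause 6 mutually dependent; since one of them has fallen, all of them are of no effect. That brings down Clause 6 as well. The remainder continues in force under Clause 5. Clause 3, Clause 4, Clause 5, and Clause 7 remain in effect. Clause 2 is among the inoperative provisions, so the answer is no.

No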